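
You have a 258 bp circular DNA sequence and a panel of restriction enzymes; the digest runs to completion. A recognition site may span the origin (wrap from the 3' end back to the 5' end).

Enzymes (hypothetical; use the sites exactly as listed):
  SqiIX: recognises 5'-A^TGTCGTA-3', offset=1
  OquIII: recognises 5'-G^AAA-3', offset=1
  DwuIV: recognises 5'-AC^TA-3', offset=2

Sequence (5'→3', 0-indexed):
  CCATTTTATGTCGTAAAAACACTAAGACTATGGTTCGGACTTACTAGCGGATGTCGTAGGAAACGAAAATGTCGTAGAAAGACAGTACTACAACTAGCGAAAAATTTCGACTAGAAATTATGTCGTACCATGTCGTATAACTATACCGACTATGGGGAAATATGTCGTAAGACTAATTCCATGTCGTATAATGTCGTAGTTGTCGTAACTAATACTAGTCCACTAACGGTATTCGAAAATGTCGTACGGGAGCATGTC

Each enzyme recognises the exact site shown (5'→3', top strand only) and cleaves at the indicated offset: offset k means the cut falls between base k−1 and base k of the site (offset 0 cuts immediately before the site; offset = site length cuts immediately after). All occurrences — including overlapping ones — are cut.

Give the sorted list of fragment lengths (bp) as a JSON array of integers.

Per-enzyme occurrences:
  SqiIX (ATGTCGTA, off=1): starts [7, 50, 68, 119, 129, 161, 180, 190, 238] → cuts [8, 51, 69, 120, 130, 162, 181, 191, 239]
  OquIII (GAAA, off=1): starts [59, 64, 76, 98, 113, 156, 234] → cuts [60, 65, 77, 99, 114, 157, 235]
  DwuIV (ACTA, off=2): starts [20, 26, 42, 86, 92, 109, 139, 148, 171, 207, 213, 221] → cuts [22, 28, 44, 88, 94, 111, 141, 150, 173, 209, 215, 223]

All cut coordinates (distinct, sorted): [8, 22, 28, 44, 51, 60, 65, 69, 77, 88, 94, 99, 111, 114, 120, 130, 141, 150, 157, 162, 173, 181, 191, 209, 215, 223, 235, 239]

Fragments:
  8→22: 14 bp
  22→28: 6 bp
  28→44: 16 bp
  44→51: 7 bp
  51→60: 9 bp
  60→65: 5 bp
  65→69: 4 bp
  69→77: 8 bp
  77→88: 11 bp
  88→94: 6 bp
  94→99: 5 bp
  99→111: 12 bp
  111→114: 3 bp
  114→120: 6 bp
  120→130: 10 bp
  130→141: 11 bp
  141→150: 9 bp
  150→157: 7 bp
  157→162: 5 bp
  162→173: 11 bp
  173→181: 8 bp
  181→191: 10 bp
  191→209: 18 bp
  209→215: 6 bp
  215→223: 8 bp
  223→235: 12 bp
  235→239: 4 bp
  239→8 (wrap): 258-239+8 = 27 bp

[3,4,4,5,5,5,6,6,6,6,7,7,8,8,8,9,9,10,10,11,11,11,12,12,14,16,18,27]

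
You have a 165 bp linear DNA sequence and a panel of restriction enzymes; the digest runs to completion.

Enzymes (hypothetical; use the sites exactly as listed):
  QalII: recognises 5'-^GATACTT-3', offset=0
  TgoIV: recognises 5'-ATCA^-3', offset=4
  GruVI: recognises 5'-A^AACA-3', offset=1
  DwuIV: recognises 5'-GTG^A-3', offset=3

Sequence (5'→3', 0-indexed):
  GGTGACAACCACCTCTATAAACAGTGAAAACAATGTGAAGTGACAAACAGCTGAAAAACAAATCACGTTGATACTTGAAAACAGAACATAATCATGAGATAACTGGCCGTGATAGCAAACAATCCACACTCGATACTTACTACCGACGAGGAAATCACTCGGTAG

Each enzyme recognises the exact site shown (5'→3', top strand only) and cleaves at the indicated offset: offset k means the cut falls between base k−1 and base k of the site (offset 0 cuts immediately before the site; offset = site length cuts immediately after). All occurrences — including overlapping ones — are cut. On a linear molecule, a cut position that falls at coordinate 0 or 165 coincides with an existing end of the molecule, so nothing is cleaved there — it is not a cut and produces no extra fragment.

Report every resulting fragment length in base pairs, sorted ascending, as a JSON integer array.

Per-enzyme occurrences:
  QalII GATACTT/0: at [69, 131] ⇒ [69, 131]
  TgoIV ATCA/4: at [61, 90, 153] ⇒ [65, 94, 157]
  GruVI AAACA/1: at [18, 27, 44, 55, 78, 116] ⇒ [19, 28, 45, 56, 79, 117]
  DwuIV GTGA/3: at [1, 23, 34, 39, 108] ⇒ [4, 26, 37, 42, 111]

Pooled cuts: [4, 19, 26, 28, 37, 42, 45, 56, 65, 69, 79, 94, 111, 117, 131, 157]

Fragment lengths:
  [0,4): 4 bp
  [4,19): 15 bp
  [19,26): 7 bp
  [26,28): 2 bp
  [28,37): 9 bp
  [37,42): 5 bp
  [42,45): 3 bp
  [45,56): 11 bp
  [56,65): 9 bp
  [65,69): 4 bp
  [69,79): 10 bp
  [79,94): 15 bp
  [94,111): 17 bp
  [111,117): 6 bp
  [117,131): 14 bp
  [131,157): 26 bp
  [157,165): 8 bp

[2,3,4,4,5,6,7,8,9,9,10,11,14,15,15,17,26]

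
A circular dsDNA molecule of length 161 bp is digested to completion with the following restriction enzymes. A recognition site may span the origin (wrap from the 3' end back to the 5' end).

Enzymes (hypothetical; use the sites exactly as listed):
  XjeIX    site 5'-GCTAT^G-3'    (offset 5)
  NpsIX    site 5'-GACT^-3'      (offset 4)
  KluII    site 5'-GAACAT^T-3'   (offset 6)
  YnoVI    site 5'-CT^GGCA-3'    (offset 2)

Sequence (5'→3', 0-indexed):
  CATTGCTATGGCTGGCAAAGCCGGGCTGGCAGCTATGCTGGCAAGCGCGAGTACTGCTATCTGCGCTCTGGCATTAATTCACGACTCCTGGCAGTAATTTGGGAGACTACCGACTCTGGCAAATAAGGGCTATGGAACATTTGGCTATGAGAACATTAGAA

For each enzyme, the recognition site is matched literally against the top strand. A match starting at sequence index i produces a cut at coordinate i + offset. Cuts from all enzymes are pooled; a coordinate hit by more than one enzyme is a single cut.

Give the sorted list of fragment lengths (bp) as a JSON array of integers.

[2,3,3,4,6,7,7,8,8,8,9,14,16,17,19,30]

Per-enzyme occurrences:
  XjeIX GCTATG/5: at [4, 31, 128, 143] ⇒ [9, 36, 133, 148]
  NpsIX GACT/4: at [82, 104, 111] ⇒ [86, 108, 115]
  KluII GAACATT/6: at [134, 150, 158] ⇒ [3, 140, 156]
  YnoVI CTGGCA/2: at [11, 25, 37, 67, 87, 115] ⇒ [13, 27, 39, 69, 89, 117]

Pooled cuts: [3, 9, 13, 27, 36, 39, 69, 86, 89, 108, 115, 117, 133, 140, 148, 156]

Fragments:
  3→9: 6 bp
  9→13: 4 bp
  13→27: 14 bp
  27→36: 9 bp
  36→39: 3 bp
  39→69: 30 bp
  69→86: 17 bp
  86→89: 3 bp
  89→108: 19 bp
  108→115: 7 bp
  115→117: 2 bp
  117→133: 16 bp
  133→140: 7 bp
  140→148: 8 bp
  148→156: 8 bp
  156→3 (wrap): 161-156+3 = 8 bp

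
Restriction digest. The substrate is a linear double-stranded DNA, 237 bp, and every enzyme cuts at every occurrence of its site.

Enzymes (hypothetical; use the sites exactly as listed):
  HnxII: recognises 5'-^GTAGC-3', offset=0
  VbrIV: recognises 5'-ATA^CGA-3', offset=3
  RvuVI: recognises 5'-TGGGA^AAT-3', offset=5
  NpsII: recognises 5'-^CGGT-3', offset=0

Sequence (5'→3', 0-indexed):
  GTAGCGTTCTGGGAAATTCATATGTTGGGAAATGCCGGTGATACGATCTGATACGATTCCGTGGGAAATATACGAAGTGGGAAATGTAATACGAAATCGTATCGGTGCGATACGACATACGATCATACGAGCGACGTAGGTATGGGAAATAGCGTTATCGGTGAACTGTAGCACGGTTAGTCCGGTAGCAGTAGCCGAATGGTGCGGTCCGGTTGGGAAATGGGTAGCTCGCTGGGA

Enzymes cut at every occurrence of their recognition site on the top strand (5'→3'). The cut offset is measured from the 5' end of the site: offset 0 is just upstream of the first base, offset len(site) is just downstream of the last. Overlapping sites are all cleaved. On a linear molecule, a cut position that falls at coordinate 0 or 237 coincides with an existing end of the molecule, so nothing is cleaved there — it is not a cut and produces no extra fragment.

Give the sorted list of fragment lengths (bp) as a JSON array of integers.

Per-enzyme occurrences:
  HnxII (GTAGC, off=0): starts [0, 167, 184, 190, 223] → cuts [167, 184, 190, 223] (position 0 is a terminus of the linear molecule — no cut)
  VbrIV (ATACGA, off=3): starts [40, 50, 69, 88, 109, 116, 124] → cuts [43, 53, 72, 91, 112, 119, 127]
  RvuVI (TGGGAAAT, off=5): starts [9, 25, 61, 77, 142, 213] → cuts [14, 30, 66, 82, 147, 218]
  NpsII (CGGT, off=0): starts [35, 102, 158, 173, 182, 204, 209] → cuts [35, 102, 158, 173, 182, 204, 209]

All cut coordinates (distinct, sorted): [14, 30, 35, 43, 53, 66, 72, 82, 91, 102, 112, 119, 127, 147, 158, 167, 173, 182, 184, 190, 204, 209, 218, 223]

Fragments:
  [0,14): 14 bp
  [14,30): 16 bp
  [30,35): 5 bp
  [35,43): 8 bp
  [43,53): 10 bp
  [53,66): 13 bp
  [66,72): 6 bp
  [72,82): 10 bp
  [82,91): 9 bp
  [91,102): 11 bp
  [102,112): 10 bp
  [112,119): 7 bp
  [119,127): 8 bp
  [127,147): 20 bp
  [147,158): 11 bp
  [158,167): 9 bp
  [167,173): 6 bp
  [173,182): 9 bp
  [182,184): 2 bp
  [184,190): 6 bp
  [190,204): 14 bp
  [204,209): 5 bp
  [209,218): 9 bp
  [218,223): 5 bp
  [223,237): 14 bp

[2,5,5,5,6,6,6,7,8,8,9,9,9,9,10,10,10,11,11,13,14,14,14,16,20]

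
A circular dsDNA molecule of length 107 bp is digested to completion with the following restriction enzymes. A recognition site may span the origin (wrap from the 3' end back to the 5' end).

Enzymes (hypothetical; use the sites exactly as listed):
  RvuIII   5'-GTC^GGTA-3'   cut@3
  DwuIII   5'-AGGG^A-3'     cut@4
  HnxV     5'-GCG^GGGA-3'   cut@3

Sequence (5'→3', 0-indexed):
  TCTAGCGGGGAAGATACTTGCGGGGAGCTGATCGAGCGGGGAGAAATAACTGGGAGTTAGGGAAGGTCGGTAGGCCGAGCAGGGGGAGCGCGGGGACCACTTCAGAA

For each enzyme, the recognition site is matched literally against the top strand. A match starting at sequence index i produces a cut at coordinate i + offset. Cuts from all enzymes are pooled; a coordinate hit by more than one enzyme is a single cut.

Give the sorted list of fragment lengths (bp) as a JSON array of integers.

[6,15,16,22,24,24]

Site scan:
  RvuIII GTCGGTA/3: at [65] ⇒ [68]
  DwuIII AGGGA/4: at [58] ⇒ [62]
  HnxV GCGGGGA/3: at [4, 19, 35, 89] ⇒ [7, 22, 38, 92]

Pooled cuts: [7, 22, 38, 62, 68, 92]

Fragments:
  7→22: 15 bp
  22→38: 16 bp
  38→62: 24 bp
  62→68: 6 bp
  68→92: 24 bp
  92→7 (wrap): 107-92+7 = 22 bp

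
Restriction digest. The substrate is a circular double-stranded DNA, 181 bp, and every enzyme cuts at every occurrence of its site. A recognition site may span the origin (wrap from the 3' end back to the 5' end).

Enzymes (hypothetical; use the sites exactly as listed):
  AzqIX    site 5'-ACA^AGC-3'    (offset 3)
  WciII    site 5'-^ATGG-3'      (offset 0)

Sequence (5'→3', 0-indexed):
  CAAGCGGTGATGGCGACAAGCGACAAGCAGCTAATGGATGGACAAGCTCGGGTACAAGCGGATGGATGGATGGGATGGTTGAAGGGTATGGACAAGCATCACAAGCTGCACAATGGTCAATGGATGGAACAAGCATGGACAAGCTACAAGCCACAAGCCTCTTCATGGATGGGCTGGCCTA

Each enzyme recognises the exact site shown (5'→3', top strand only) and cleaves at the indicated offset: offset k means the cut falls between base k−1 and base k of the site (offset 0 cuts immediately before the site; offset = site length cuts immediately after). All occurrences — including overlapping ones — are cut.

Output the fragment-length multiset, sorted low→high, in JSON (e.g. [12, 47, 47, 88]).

Scan for sites:
  AzqIX (ACAAGC, off=3): starts [15, 22, 41, 53, 91, 100, 128, 138, 145, 152, 180] → cuts [2, 18, 25, 44, 56, 94, 103, 131, 141, 148, 155]
  WciII (ATGG, off=0): starts [9, 33, 37, 61, 65, 69, 74, 87, 112, 119, 123, 134, 164, 168] → cuts [9, 33, 37, 61, 65, 69, 74, 87, 112, 119, 123, 134, 164, 168]

Pooled cuts: [2, 9, 18, 25, 33, 37, 44, 56, 61, 65, 69, 74, 87, 94, 103, 112, 119, 123, 131, 134, 141, 148, 155, 164, 168]

Fragment lengths:
  2→9: 7 bp
  9→18: 9 bp
  18→25: 7 bp
  25→33: 8 bp
  33→37: 4 bp
  37→44: 7 bp
  44→56: 12 bp
  56→61: 5 bp
  61→65: 4 bp
  65→69: 4 bp
  69→74: 5 bp
  74→87: 13 bp
  87→94: 7 bp
  94→103: 9 bp
  103→112: 9 bp
  112→119: 7 bp
  119→123: 4 bp
  123→131: 8 bp
  131→134: 3 bp
  134→141: 7 bp
  141→148: 7 bp
  148→155: 7 bp
  155→164: 9 bp
  164→168: 4 bp
  168→2 (wrap): 181-168+2 = 15 bp

[3,4,4,4,4,4,5,5,7,7,7,7,7,7,7,7,8,8,9,9,9,9,12,13,15]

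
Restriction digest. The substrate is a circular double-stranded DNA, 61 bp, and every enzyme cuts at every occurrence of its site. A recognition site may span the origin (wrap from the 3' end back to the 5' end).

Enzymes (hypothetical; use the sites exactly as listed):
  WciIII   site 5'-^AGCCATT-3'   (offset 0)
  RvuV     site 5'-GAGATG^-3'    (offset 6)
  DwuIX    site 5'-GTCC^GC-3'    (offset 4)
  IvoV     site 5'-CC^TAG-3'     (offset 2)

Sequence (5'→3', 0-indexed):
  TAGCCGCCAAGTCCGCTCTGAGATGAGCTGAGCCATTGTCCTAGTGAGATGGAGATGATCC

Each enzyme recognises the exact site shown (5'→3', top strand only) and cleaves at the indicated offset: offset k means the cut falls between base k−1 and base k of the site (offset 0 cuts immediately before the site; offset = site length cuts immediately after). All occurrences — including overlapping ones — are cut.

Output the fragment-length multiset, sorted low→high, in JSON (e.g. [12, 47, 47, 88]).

[4,5,6,10,11,11,14]

Per-enzyme occurrences:
  WciIII (AGCCATT, off=0): starts [30] → cuts [30]
  RvuV (GAGATG, off=6): starts [19, 45, 51] → cuts [25, 51, 57]
  DwuIX (GTCCGC, off=4): starts [10] → cuts [14]
  IvoV (CCTAG, off=2): starts [39, 59] → cuts [0, 41]

Pooled cuts: [0, 14, 25, 30, 41, 51, 57]

Fragment lengths:
  0→14: 14 bp
  14→25: 11 bp
  25→30: 5 bp
  30→41: 11 bp
  41→51: 10 bp
  51→57: 6 bp
  57→0 (wrap): 61-57+0 = 4 bp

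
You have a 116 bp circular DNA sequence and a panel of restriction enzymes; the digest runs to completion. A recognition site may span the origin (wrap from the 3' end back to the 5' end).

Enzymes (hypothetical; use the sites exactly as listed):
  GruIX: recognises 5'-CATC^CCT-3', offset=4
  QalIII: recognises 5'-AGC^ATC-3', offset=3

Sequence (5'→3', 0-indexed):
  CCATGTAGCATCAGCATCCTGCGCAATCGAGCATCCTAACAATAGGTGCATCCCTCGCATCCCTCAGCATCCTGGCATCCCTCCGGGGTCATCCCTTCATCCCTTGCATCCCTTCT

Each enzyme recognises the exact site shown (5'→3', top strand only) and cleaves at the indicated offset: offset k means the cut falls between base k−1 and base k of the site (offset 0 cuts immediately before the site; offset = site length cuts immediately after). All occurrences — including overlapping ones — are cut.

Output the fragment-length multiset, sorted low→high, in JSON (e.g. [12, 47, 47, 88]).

[6,7,8,9,9,11,14,15,17,20]

Per-enzyme occurrences:
  GruIX CATCCCT/4: at [48, 57, 75, 89, 97, 106] ⇒ [52, 61, 79, 93, 101, 110]
  QalIII AGCATC/3: at [6, 12, 29, 65] ⇒ [9, 15, 32, 68]

Pooled cuts: [9, 15, 32, 52, 61, 68, 79, 93, 101, 110]

Fragments:
  9→15: 6 bp
  15→32: 17 bp
  32→52: 20 bp
  52→61: 9 bp
  61→68: 7 bp
  68→79: 11 bp
  79→93: 14 bp
  93→101: 8 bp
  101→110: 9 bp
  110→9 (wrap): 116-110+9 = 15 bp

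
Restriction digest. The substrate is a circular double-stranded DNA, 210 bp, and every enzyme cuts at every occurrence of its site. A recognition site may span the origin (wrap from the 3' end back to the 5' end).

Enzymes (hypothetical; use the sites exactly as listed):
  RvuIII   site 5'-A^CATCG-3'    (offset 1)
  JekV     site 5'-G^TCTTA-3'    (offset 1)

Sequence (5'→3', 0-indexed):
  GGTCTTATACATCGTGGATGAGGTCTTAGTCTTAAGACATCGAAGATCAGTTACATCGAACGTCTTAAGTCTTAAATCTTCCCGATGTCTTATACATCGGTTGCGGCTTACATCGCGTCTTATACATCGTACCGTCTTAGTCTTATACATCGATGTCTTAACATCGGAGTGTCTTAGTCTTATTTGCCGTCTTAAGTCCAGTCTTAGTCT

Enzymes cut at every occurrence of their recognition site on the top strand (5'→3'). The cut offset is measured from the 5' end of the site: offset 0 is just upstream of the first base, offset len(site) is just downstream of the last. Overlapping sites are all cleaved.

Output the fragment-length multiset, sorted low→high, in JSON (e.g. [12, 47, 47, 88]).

Site scan:
  RvuIII ACATCG/1: at [8, 36, 52, 93, 109, 123, 146, 160] ⇒ [9, 37, 53, 94, 110, 124, 147, 161]
  JekV GTCTTA/1: at [1, 22, 28, 61, 68, 86, 116, 133, 139, 154, 170, 176, 188, 200] ⇒ [2, 23, 29, 62, 69, 87, 117, 134, 140, 155, 171, 177, 189, 201]

Pooled cuts: [2, 9, 23, 29, 37, 53, 62, 69, 87, 94, 110, 117, 124, 134, 140, 147, 155, 161, 171, 177, 189, 201]

Fragments:
  2→9: 7 bp
  9→23: 14 bp
  23→29: 6 bp
  29→37: 8 bp
  37→53: 16 bp
  53→62: 9 bp
  62→69: 7 bp
  69→87: 18 bp
  87→94: 7 bp
  94→110: 16 bp
  110→117: 7 bp
  117→124: 7 bp
  124→134: 10 bp
  134→140: 6 bp
  140→147: 7 bp
  147→155: 8 bp
  155→161: 6 bp
  161→171: 10 bp
  171→177: 6 bp
  177→189: 12 bp
  189→201: 12 bp
  201→2 (wrap): 210-201+2 = 11 bp

[6,6,6,6,7,7,7,7,7,7,8,8,9,10,10,11,12,12,14,16,16,18]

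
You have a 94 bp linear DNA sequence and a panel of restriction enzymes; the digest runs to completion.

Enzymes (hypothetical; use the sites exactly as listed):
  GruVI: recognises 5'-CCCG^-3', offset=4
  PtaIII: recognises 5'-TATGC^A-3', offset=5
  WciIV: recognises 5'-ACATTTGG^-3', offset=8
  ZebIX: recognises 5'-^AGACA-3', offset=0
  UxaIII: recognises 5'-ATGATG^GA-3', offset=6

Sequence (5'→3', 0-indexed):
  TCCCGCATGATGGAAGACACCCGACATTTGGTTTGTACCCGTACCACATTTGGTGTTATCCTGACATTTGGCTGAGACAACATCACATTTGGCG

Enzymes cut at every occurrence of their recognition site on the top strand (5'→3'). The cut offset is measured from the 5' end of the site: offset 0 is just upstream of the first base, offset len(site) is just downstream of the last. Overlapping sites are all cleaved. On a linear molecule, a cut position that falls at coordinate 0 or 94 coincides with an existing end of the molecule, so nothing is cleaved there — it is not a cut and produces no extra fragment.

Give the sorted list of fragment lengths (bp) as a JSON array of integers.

[2,2,3,5,7,8,9,10,12,18,18]

Scan for sites:
  GruVI CCCG/4: at [1, 19, 37] ⇒ [5, 23, 41]
  PtaIII (TATGCA, off=5): no sites
  WciIV ACATTTGG/8: at [23, 45, 63, 84] ⇒ [31, 53, 71, 92]
  ZebIX AGACA/0: at [14, 74] ⇒ [14, 74]
  UxaIII ATGATGGA/6: at [6] ⇒ [12]

Pooled cuts: [5, 12, 14, 23, 31, 41, 53, 71, 74, 92]

Fragments:
  [0,5): 5 bp
  [5,12): 7 bp
  [12,14): 2 bp
  [14,23): 9 bp
  [23,31): 8 bp
  [31,41): 10 bp
  [41,53): 12 bp
  [53,71): 18 bp
  [71,74): 3 bp
  [74,92): 18 bp
  [92,94): 2 bp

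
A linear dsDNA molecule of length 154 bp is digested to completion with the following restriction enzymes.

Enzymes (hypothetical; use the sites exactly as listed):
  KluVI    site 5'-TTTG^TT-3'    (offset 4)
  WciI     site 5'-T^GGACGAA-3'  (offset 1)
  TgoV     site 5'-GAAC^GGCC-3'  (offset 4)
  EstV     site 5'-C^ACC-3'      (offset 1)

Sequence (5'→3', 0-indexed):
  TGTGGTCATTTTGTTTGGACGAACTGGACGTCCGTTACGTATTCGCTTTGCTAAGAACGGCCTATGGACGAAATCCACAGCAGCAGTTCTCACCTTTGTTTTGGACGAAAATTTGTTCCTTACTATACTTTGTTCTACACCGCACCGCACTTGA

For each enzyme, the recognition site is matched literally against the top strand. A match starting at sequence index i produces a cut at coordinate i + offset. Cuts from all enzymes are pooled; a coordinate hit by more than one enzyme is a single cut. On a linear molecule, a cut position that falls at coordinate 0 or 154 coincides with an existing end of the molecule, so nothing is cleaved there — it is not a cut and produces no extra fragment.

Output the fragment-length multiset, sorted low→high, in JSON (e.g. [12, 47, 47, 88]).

[3,4,5,6,7,7,11,13,13,17,26,42]

Scan for sites:
  KluVI (TTTGTT, off=4): starts [9, 94, 111, 128] → cuts [13, 98, 115, 132]
  WciI (TGGACGAA, off=1): starts [15, 64, 101] → cuts [16, 65, 102]
  TgoV (GAACGGCC, off=4): starts [54] → cuts [58]
  EstV (CACC, off=1): starts [90, 137, 142] → cuts [91, 138, 143]

All cut coordinates (distinct, sorted): [13, 16, 58, 65, 91, 98, 102, 115, 132, 138, 143]

Fragments:
  [0,13): 13 bp
  [13,16): 3 bp
  [16,58): 42 bp
  [58,65): 7 bp
  [65,91): 26 bp
  [91,98): 7 bp
  [98,102): 4 bp
  [102,115): 13 bp
  [115,132): 17 bp
  [132,138): 6 bp
  [138,143): 5 bp
  [143,154): 11 bp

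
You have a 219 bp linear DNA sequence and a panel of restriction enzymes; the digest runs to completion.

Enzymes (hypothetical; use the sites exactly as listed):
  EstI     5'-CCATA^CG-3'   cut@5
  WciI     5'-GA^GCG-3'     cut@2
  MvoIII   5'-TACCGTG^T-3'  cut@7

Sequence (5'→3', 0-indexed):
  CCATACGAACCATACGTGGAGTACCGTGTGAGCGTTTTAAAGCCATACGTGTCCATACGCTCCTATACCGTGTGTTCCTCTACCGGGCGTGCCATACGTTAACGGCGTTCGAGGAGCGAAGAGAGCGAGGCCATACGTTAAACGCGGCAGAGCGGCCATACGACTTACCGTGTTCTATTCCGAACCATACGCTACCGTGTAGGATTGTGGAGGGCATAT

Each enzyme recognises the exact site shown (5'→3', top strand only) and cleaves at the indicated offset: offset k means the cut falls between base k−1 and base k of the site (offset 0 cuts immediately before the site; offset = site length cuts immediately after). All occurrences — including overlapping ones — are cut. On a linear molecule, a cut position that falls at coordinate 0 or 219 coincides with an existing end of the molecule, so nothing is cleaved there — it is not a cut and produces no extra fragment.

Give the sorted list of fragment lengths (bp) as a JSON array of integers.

Site scan:
  EstI CCATACG/5: at [0, 9, 42, 52, 91, 130, 155, 184] ⇒ [5, 14, 47, 57, 96, 135, 160, 189]
  WciI GAGCG/2: at [29, 113, 122, 149] ⇒ [31, 115, 124, 151]
  MvoIII TACCGTGT/7: at [21, 65, 165, 192] ⇒ [28, 72, 172, 199]

All cut coordinates (distinct, sorted): [5, 14, 28, 31, 47, 57, 72, 96, 115, 124, 135, 151, 160, 172, 189, 199]

Fragments:
  [0,5): 5 bp
  [5,14): 9 bp
  [14,28): 14 bp
  [28,31): 3 bp
  [31,47): 16 bp
  [47,57): 10 bp
  [57,72): 15 bp
  [72,96): 24 bp
  [96,115): 19 bp
  [115,124): 9 bp
  [124,135): 11 bp
  [135,151): 16 bp
  [151,160): 9 bp
  [160,172): 12 bp
  [172,189): 17 bp
  [189,199): 10 bp
  [199,219): 20 bp

[3,5,9,9,9,10,10,11,12,14,15,16,16,17,19,20,24]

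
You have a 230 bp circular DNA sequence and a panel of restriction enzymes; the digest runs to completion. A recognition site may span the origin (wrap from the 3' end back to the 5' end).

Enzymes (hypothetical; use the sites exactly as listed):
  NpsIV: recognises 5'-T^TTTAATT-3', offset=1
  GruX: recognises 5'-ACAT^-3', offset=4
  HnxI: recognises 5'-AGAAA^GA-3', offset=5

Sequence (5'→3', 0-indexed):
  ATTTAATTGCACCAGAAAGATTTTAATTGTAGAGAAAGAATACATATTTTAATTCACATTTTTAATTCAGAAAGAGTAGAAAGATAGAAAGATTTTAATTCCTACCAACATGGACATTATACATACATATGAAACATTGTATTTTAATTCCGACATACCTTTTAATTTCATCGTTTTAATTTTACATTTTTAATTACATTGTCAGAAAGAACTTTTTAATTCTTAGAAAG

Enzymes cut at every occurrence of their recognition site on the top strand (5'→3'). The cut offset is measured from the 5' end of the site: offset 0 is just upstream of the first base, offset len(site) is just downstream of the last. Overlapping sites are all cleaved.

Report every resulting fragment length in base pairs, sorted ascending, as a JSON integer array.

[1,1,2,3,3,4,4,5,6,6,7,8,8,9,9,9,11,12,13,13,14,14,15,16,18,19]

Per-enzyme occurrences:
  NpsIV TTTTAATT/1: at [20, 46, 59, 92, 141, 159, 173, 187, 213] ⇒ [21, 47, 60, 93, 142, 160, 174, 188, 214]
  GruX ACAT/4: at [41, 55, 107, 113, 120, 124, 133, 152, 183, 195] ⇒ [45, 59, 111, 117, 124, 128, 137, 156, 187, 199]
  HnxI AGAAAGA/5: at [13, 32, 68, 77, 85, 203, 224] ⇒ [18, 37, 73, 82, 90, 208, 229]

Pooled cuts: [18, 21, 37, 45, 47, 59, 60, 73, 82, 90, 93, 111, 117, 124, 128, 137, 142, 156, 160, 174, 187, 188, 199, 208, 214, 229]

Fragments:
  18→21: 3 bp
  21→37: 16 bp
  37→45: 8 bp
  45→47: 2 bp
  47→59: 12 bp
  59→60: 1 bp
  60→73: 13 bp
  73→82: 9 bp
  82→90: 8 bp
  90→93: 3 bp
  93→111: 18 bp
  111→117: 6 bp
  117→124: 7 bp
  124→128: 4 bp
  128→137: 9 bp
  137→142: 5 bp
  142→156: 14 bp
  156→160: 4 bp
  160→174: 14 bp
  174→187: 13 bp
  187→188: 1 bp
  188→199: 11 bp
  199→208: 9 bp
  208→214: 6 bp
  214→229: 15 bp
  229→18 (wrap): 230-229+18 = 19 bp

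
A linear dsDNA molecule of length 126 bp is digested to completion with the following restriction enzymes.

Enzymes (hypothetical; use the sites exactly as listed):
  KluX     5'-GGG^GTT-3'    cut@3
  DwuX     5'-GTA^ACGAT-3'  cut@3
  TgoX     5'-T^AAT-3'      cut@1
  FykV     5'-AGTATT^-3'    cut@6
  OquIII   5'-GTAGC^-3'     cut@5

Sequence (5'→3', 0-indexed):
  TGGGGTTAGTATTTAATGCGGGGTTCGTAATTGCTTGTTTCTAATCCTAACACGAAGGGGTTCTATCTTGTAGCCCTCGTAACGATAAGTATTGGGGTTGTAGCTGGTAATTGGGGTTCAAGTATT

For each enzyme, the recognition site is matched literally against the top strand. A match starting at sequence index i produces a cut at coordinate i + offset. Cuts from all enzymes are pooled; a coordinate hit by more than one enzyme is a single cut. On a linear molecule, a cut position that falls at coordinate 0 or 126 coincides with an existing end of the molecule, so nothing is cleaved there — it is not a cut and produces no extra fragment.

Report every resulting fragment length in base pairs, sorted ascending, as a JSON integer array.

[1,3,4,4,6,7,7,8,8,9,11,12,14,15,17]

Scan for sites:
  KluX (GGGGTT, off=3): starts [1, 19, 56, 93, 112] → cuts [4, 22, 59, 96, 115]
  DwuX (GTAACGAT, off=3): starts [78] → cuts [81]
  TgoX (TAAT, off=1): starts [13, 27, 41, 107] → cuts [14, 28, 42, 108]
  FykV (AGTATT, off=6): starts [7, 87, 120] → cuts [13, 93] (position 126 is a terminus of the linear molecule — no cut)
  OquIII (GTAGC, off=5): starts [69, 99] → cuts [74, 104]

All cut coordinates (distinct, sorted): [4, 13, 14, 22, 28, 42, 59, 74, 81, 93, 96, 104, 108, 115]

Fragments:
  [0,4): 4 bp
  [4,13): 9 bp
  [13,14): 1 bp
  [14,22): 8 bp
  [22,28): 6 bp
  [28,42): 14 bp
  [42,59): 17 bp
  [59,74): 15 bp
  [74,81): 7 bp
  [81,93): 12 bp
  [93,96): 3 bp
  [96,104): 8 bp
  [104,108): 4 bp
  [108,115): 7 bp
  [115,126): 11 bp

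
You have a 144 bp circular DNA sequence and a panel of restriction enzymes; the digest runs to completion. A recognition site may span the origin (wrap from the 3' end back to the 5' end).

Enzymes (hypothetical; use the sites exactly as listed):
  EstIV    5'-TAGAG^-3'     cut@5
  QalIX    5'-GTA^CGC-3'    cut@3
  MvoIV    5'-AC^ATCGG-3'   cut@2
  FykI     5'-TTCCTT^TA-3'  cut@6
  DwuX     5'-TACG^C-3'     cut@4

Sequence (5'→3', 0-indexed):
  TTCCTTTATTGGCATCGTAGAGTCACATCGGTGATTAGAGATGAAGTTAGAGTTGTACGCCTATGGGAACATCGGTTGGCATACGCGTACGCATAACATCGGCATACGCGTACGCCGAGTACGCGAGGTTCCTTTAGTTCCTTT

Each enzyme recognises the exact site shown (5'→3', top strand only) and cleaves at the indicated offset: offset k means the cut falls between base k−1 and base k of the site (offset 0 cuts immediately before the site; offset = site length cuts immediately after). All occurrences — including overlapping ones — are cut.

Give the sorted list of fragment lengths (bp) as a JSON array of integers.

Scan for sites:
  EstIV TAGAG/5: at [17, 35, 47] ⇒ [22, 40, 52]
  QalIX GTACGC/3: at [54, 86, 109, 118] ⇒ [57, 89, 112, 121]
  MvoIV ACATCGG/2: at [24, 68, 95] ⇒ [26, 70, 97]
  FykI TTCCTTTA/6: at [0, 128] ⇒ [6, 134]
  DwuX TACGC/4: at [55, 81, 87, 104, 110, 119] ⇒ [59, 85, 91, 108, 114, 123]

Pooled cuts: [6, 22, 26, 40, 52, 57, 59, 70, 85, 89, 91, 97, 108, 112, 114, 121, 123, 134]

Fragment lengths:
  6→22: 16 bp
  22→26: 4 bp
  26→40: 14 bp
  40→52: 12 bp
  52→57: 5 bp
  57→59: 2 bp
  59→70: 11 bp
  70→85: 15 bp
  85→89: 4 bp
  89→91: 2 bp
  91→97: 6 bp
  97→108: 11 bp
  108→112: 4 bp
  112→114: 2 bp
  114→121: 7 bp
  121→123: 2 bp
  123→134: 11 bp
  134→6 (wrap): 144-134+6 = 16 bp

[2,2,2,2,4,4,4,5,6,7,11,11,11,12,14,15,16,16]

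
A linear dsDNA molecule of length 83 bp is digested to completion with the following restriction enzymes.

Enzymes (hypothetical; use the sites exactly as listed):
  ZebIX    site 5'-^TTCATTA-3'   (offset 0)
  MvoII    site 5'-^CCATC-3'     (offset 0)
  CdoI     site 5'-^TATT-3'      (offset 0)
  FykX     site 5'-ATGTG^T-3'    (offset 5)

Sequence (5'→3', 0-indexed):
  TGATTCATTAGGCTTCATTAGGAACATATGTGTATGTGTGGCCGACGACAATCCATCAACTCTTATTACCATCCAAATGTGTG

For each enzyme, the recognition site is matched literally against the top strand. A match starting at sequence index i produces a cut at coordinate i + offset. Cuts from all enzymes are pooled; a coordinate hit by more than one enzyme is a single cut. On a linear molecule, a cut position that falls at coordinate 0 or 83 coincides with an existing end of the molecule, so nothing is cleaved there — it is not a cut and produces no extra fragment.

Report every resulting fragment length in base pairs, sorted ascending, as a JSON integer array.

[2,3,5,6,10,11,13,14,19]

Scan for sites:
  ZebIX (TTCATTA, off=0): starts [3, 13] → cuts [3, 13]
  MvoII (CCATC, off=0): starts [52, 68] → cuts [52, 68]
  CdoI (TATT, off=0): starts [63] → cuts [63]
  FykX (ATGTGT, off=5): starts [27, 33, 76] → cuts [32, 38, 81]

All cut coordinates (distinct, sorted): [3, 13, 32, 38, 52, 63, 68, 81]

Fragments:
  [0,3): 3 bp
  [3,13): 10 bp
  [13,32): 19 bp
  [32,38): 6 bp
  [38,52): 14 bp
  [52,63): 11 bp
  [63,68): 5 bp
  [68,81): 13 bp
  [81,83): 2 bp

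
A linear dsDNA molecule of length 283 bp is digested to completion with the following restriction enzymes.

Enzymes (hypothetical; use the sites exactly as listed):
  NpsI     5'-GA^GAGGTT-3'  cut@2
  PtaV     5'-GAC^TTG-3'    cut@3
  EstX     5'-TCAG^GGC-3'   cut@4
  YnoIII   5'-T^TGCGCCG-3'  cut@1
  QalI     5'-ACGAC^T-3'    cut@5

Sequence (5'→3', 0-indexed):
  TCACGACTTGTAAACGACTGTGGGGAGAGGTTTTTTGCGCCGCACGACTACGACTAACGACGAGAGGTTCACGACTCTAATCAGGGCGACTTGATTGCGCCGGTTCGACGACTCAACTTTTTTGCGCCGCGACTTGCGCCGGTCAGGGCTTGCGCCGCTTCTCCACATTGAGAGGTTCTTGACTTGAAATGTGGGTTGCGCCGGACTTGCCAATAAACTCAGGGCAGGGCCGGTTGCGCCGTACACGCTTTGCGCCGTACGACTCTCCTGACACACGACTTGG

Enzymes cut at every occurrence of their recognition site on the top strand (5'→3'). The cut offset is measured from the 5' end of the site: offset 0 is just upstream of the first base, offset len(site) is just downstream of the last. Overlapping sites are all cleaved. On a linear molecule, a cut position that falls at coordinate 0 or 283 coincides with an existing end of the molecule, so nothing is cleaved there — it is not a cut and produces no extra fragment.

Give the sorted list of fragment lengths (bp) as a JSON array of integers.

[1,4,4,5,6,6,7,8,9,9,9,10,10,11,11,12,12,12,12,13,13,13,16,16,16,17,21]

Site scan:
  NpsI GAGAGGTT/2: at [24, 61, 169] ⇒ [26, 63, 171]
  PtaV GACTTG/3: at [4, 87, 130, 180, 203, 276] ⇒ [7, 90, 133, 183, 206, 279]
  EstX TCAGGGC/4: at [80, 142, 218] ⇒ [84, 146, 222]
  YnoIII TTGCGCCG/1: at [34, 94, 121, 133, 149, 195, 233, 249] ⇒ [35, 95, 122, 134, 150, 196, 234, 250]
  QalI ACGACT/5: at [2, 13, 43, 49, 70, 107, 258, 274] ⇒ [7, 18, 48, 54, 75, 112, 263, 279]

All cut coordinates (distinct, sorted): [7, 18, 26, 35, 48, 54, 63, 75, 84, 90, 95, 112, 122, 133, 134, 146, 150, 171, 183, 196, 206, 222, 234, 250, 263, 279]

Fragments:
  [0,7): 7 bp
  [7,18): 11 bp
  [18,26): 8 bp
  [26,35): 9 bp
  [35,48): 13 bp
  [48,54): 6 bp
  [54,63): 9 bp
  [63,75): 12 bp
  [75,84): 9 bp
  [84,90): 6 bp
  [90,95): 5 bp
  [95,112): 17 bp
  [112,122): 10 bp
  [122,133): 11 bp
  [133,134): 1 bp
  [134,146): 12 bp
  [146,150): 4 bp
  [150,171): 21 bp
  [171,183): 12 bp
  [183,196): 13 bp
  [196,206): 10 bp
  [206,222): 16 bp
  [222,234): 12 bp
  [234,250): 16 bp
  [250,263): 13 bp
  [263,279): 16 bp
  [279,283): 4 bp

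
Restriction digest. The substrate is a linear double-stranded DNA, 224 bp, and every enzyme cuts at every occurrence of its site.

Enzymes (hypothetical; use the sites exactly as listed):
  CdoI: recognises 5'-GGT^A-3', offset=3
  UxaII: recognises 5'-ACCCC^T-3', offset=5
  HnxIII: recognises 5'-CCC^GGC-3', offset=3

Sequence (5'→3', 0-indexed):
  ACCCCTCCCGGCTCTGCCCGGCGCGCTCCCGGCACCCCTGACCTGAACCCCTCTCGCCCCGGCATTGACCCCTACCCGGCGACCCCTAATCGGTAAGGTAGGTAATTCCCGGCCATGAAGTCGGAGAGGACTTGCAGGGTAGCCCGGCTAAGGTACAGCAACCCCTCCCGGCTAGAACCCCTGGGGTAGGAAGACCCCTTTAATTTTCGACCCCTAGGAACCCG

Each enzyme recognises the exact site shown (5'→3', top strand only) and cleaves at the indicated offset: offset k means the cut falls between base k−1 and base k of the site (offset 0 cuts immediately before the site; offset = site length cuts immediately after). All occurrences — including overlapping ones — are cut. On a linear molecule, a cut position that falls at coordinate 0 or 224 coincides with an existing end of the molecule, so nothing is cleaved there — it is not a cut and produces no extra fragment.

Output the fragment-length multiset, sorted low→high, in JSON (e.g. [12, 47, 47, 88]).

Scan for sites:
  CdoI (GGTA, off=3): starts [91, 96, 100, 137, 151, 184] → cuts [94, 99, 103, 140, 154, 187]
  UxaII (ACCCCT, off=5): starts [0, 33, 46, 67, 81, 160, 176, 193, 209] → cuts [5, 38, 51, 72, 86, 165, 181, 198, 214]
  HnxIII (CCCGGC, off=3): starts [6, 16, 27, 57, 74, 107, 142, 166] → cuts [9, 19, 30, 60, 77, 110, 145, 169]

Pooled cuts: [5, 9, 19, 30, 38, 51, 60, 72, 77, 86, 94, 99, 103, 110, 140, 145, 154, 165, 169, 181, 187, 198, 214]

Fragments:
  [0,5): 5 bp
  [5,9): 4 bp
  [9,19): 10 bp
  [19,30): 11 bp
  [30,38): 8 bp
  [38,51): 13 bp
  [51,60): 9 bp
  [60,72): 12 bp
  [72,77): 5 bp
  [77,86): 9 bp
  [86,94): 8 bp
  [94,99): 5 bp
  [99,103): 4 bp
  [103,110): 7 bp
  [110,140): 30 bp
  [140,145): 5 bp
  [145,154): 9 bp
  [154,165): 11 bp
  [165,169): 4 bp
  [169,181): 12 bp
  [181,187): 6 bp
  [187,198): 11 bp
  [198,214): 16 bp
  [214,224): 10 bp

[4,4,4,5,5,5,5,6,7,8,8,9,9,9,10,10,11,11,11,12,12,13,16,30]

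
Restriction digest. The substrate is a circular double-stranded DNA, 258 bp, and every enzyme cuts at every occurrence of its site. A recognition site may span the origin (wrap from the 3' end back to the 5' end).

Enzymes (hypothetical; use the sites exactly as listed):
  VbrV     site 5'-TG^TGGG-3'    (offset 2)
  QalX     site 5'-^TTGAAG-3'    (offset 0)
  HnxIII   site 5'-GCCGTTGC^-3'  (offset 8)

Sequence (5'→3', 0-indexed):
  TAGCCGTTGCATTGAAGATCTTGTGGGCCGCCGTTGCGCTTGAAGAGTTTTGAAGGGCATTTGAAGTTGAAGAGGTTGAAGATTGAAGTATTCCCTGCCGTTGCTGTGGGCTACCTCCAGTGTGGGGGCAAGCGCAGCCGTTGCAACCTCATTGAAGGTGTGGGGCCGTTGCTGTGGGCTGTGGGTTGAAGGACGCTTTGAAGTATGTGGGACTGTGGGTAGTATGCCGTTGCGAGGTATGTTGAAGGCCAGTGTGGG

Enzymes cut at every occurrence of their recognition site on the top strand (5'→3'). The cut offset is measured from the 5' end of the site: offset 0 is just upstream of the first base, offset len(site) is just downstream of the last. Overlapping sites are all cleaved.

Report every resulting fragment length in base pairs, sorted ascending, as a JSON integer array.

Site scan:
  VbrV TGTGGG/2: at [21, 104, 120, 158, 172, 179, 205, 213, 252] ⇒ [23, 106, 122, 160, 174, 181, 207, 215, 254]
  QalX TTGAAG/0: at [11, 39, 49, 60, 66, 75, 82, 151, 185, 197, 241] ⇒ [11, 39, 49, 60, 66, 75, 82, 151, 185, 197, 241]
  HnxIII GCCGTTGC/8: at [2, 29, 96, 136, 164, 225] ⇒ [10, 37, 104, 144, 172, 233]

All cut coordinates (distinct, sorted): [10, 11, 23, 37, 39, 49, 60, 66, 75, 82, 104, 106, 122, 144, 151, 160, 172, 174, 181, 185, 197, 207, 215, 233, 241, 254]

Fragments:
  10→11: 1 bp
  11→23: 12 bp
  23→37: 14 bp
  37→39: 2 bp
  39→49: 10 bp
  49→60: 11 bp
  60→66: 6 bp
  66→75: 9 bp
  75→82: 7 bp
  82→104: 22 bp
  104→106: 2 bp
  106→122: 16 bp
  122→144: 22 bp
  144→151: 7 bp
  151→160: 9 bp
  160→172: 12 bp
  172→174: 2 bp
  174→181: 7 bp
  181→185: 4 bp
  185→197: 12 bp
  197→207: 10 bp
  207→215: 8 bp
  215→233: 18 bp
  233→241: 8 bp
  241→254: 13 bp
  254→10 (wrap): 258-254+10 = 14 bp

[1,2,2,2,4,6,7,7,7,8,8,9,9,10,10,11,12,12,12,13,14,14,16,18,22,22]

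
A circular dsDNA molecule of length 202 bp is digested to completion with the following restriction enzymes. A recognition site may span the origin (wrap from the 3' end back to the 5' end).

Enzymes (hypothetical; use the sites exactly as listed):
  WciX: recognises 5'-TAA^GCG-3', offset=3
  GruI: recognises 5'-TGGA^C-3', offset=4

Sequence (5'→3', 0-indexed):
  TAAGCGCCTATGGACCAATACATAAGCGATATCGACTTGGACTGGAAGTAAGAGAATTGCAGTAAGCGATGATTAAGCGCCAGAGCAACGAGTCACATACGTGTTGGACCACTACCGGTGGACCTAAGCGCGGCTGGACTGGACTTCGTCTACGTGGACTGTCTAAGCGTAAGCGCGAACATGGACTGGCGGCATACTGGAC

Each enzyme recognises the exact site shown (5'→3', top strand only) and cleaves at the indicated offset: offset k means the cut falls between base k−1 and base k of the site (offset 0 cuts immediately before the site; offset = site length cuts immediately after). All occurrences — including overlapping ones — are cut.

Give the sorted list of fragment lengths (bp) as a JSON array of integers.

Per-enzyme occurrences:
  WciX (TAAGCG, off=3): starts [0, 22, 62, 73, 124, 163, 169] → cuts [3, 25, 65, 76, 127, 166, 172]
  GruI (TGGAC, off=4): starts [10, 37, 104, 118, 134, 139, 154, 181, 197] → cuts [14, 41, 108, 122, 138, 143, 158, 185, 201]

All cut coordinates (distinct, sorted): [3, 14, 25, 41, 65, 76, 108, 122, 127, 138, 143, 158, 166, 172, 185, 201]

Fragments:
  3→14: 11 bp
  14→25: 11 bp
  25→41: 16 bp
  41→65: 24 bp
  65→76: 11 bp
  76→108: 32 bp
  108→122: 14 bp
  122→127: 5 bp
  127→138: 11 bp
  138→143: 5 bp
  143→158: 15 bp
  158→166: 8 bp
  166→172: 6 bp
  172→185: 13 bp
  185→201: 16 bp
  201→3 (wrap): 202-201+3 = 4 bp

[4,5,5,6,8,11,11,11,11,13,14,15,16,16,24,32]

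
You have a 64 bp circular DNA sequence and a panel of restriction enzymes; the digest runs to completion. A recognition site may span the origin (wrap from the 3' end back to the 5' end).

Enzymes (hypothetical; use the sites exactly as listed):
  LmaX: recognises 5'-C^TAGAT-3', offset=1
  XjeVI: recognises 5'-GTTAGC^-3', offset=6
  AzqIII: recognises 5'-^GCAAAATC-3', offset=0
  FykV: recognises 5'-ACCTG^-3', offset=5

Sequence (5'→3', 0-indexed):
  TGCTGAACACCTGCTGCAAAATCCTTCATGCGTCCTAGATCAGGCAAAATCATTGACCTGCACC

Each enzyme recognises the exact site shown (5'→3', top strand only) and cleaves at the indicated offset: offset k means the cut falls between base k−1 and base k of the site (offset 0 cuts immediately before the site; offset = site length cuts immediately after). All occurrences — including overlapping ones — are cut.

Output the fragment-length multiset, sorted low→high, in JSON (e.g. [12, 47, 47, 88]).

[2,6,8,11,17,20]

Scan for sites:
  LmaX (CTAGAT, off=1): starts [34] → cuts [35]
  XjeVI (GTTAGC, off=6): no sites
  AzqIII (GCAAAATC, off=0): starts [15, 43] → cuts [15, 43]
  FykV (ACCTG, off=5): starts [8, 55, 61] → cuts [2, 13, 60]

Pooled cuts: [2, 13, 15, 35, 43, 60]

Fragment lengths:
  2→13: 11 bp
  13→15: 2 bp
  15→35: 20 bp
  35→43: 8 bp
  43→60: 17 bp
  60→2 (wrap): 64-60+2 = 6 bp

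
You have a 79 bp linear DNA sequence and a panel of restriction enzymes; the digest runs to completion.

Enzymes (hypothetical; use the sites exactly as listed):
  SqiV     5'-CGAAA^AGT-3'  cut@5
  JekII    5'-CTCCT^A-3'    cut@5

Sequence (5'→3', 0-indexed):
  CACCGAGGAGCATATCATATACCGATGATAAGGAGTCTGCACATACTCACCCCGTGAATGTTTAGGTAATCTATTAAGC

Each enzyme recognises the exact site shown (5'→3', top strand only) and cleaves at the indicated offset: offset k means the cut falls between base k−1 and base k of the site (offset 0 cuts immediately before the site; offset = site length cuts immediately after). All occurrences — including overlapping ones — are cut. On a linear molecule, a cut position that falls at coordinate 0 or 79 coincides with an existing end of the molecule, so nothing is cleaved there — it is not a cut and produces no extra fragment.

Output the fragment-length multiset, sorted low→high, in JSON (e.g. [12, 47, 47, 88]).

Per-enzyme occurrences:
  SqiV (CGAAAAGT, off=5): no sites
  JekII (CTCCTA, off=5): no sites

Pooled cuts: ∅

Fragments:
  no cuts → one linear fragment of 79 bp

[79]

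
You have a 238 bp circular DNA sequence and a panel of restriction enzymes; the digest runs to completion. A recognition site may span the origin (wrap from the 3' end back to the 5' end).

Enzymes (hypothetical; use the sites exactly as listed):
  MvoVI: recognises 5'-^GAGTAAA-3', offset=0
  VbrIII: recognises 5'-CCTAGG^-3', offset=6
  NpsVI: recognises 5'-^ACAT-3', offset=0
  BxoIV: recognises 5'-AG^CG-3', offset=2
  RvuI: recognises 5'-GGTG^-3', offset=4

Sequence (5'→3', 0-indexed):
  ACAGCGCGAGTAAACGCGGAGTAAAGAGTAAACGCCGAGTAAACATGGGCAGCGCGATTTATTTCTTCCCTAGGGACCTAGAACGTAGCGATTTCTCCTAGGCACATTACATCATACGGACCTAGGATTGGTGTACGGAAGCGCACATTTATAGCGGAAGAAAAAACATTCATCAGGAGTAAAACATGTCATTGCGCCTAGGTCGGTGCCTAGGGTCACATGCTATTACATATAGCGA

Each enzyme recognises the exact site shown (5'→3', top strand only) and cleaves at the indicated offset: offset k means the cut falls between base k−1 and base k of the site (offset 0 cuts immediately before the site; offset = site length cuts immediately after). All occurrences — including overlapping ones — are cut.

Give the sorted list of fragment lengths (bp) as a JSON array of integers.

Per-enzyme occurrences:
  MvoVI GAGTAAA/0: at [7, 18, 25, 36, 176] ⇒ [7, 18, 25, 36, 176]
  VbrIII CCTAGG/6: at [68, 96, 120, 196, 208] ⇒ [74, 102, 126, 202, 214]
  NpsVI ACAT/0: at [42, 103, 108, 144, 165, 183, 217, 227] ⇒ [42, 103, 108, 144, 165, 183, 217, 227]
  BxoIV AGCG/2: at [2, 50, 86, 139, 152, 233] ⇒ [4, 52, 88, 141, 154, 235]
  RvuI GGTG/4: at [129, 204] ⇒ [133, 208]

Pooled cuts: [4, 7, 18, 25, 36, 42, 52, 74, 88, 102, 103, 108, 126, 133, 141, 144, 154, 165, 176, 183, 202, 208, 214, 217, 227, 235]

Fragment lengths:
  4→7: 3 bp
  7→18: 11 bp
  18→25: 7 bp
  25→36: 11 bp
  36→42: 6 bp
  42→52: 10 bp
  52→74: 22 bp
  74→88: 14 bp
  88→102: 14 bp
  102→103: 1 bp
  103→108: 5 bp
  108→126: 18 bp
  126→133: 7 bp
  133→141: 8 bp
  141→144: 3 bp
  144→154: 10 bp
  154→165: 11 bp
  165→176: 11 bp
  176→183: 7 bp
  183→202: 19 bp
  202→208: 6 bp
  208→214: 6 bp
  214→217: 3 bp
  217→227: 10 bp
  227→235: 8 bp
  235→4 (wrap): 238-235+4 = 7 bp

[1,3,3,3,5,6,6,6,7,7,7,7,8,8,10,10,10,11,11,11,11,14,14,18,19,22]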